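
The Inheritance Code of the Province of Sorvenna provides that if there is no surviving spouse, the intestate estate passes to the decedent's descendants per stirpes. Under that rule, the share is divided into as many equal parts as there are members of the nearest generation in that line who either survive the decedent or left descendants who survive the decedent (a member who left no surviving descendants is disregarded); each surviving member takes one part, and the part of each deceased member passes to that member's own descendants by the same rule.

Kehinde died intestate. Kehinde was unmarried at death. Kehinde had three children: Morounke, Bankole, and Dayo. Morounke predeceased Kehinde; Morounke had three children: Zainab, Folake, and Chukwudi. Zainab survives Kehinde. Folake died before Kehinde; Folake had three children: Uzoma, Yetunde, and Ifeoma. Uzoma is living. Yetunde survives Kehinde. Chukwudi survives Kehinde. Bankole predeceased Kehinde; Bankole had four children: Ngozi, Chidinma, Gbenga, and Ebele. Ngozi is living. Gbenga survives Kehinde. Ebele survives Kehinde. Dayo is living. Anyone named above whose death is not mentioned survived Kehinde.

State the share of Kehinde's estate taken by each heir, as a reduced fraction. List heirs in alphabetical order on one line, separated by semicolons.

There is no surviving spouse, so the entire estate passes to Kehinde's descendants per stirpes.
The estate is divided into 3 equal shares of 1/3 among Morounke, Bankole, Dayo.
Morounke predeceased; the 1/3 allotted to Morounke's branch passes to Morounke's issue by representation.
The 1/3 is divided into 3 equal shares of 1/9 among Zainab, Folake, Chukwudi.
Zainab is living and takes 1/9.
Folake predeceased; the 1/9 allotted to Folake's branch passes to Folake's issue by representation.
The 1/9 is divided into 3 equal shares of 1/27 among Uzoma, Yetunde, Ifeoma.
Uzoma is living and takes 1/27.
Yetunde is living and takes 1/27.
Ifeoma is living and takes 1/27.
Chukwudi is living and takes 1/9.
Bankole predeceased; the 1/3 allotted to Bankole's branch passes to Bankole's issue by representation.
The 1/3 is divided into 4 equal shares of 1/12 among Ngozi, Chidinma, Gbenga, Ebele.
Ngozi is living and takes 1/12.
Chidinma is living and takes 1/12.
Gbenga is living and takes 1/12.
Ebele is living and takes 1/12.
Dayo is living and takes 1/3.

Chidinma 1/12; Chukwudi 1/9; Dayo 1/3; Ebele 1/12; Gbenga 1/12; Ifeoma 1/27; Ngozi 1/12; Uzoma 1/27; Yetunde 1/27; Zainab 1/9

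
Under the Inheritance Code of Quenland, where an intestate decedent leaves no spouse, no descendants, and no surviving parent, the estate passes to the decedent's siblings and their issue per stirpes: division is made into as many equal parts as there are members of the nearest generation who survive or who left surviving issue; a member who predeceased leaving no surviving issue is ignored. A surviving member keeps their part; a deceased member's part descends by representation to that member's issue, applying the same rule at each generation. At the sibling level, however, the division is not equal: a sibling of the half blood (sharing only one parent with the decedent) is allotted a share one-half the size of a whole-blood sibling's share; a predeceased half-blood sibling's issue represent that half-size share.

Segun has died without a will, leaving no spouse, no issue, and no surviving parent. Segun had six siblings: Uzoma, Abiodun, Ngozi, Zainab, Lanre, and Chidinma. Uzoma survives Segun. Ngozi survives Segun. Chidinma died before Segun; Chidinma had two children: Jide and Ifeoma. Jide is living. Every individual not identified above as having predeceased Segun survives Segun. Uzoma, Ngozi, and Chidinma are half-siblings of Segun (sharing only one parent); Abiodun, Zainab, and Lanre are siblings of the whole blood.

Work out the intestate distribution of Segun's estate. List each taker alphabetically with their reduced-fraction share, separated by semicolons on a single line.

No spouse, descendants, or parent survives, so the estate passes to Segun's siblings per stirpes.
Half-blood siblings count for one-half the weight of whole-blood siblings at the initial division.
Dividing 1 in proportion to weights (total weight 9/2): Uzoma (weight 1/2) → 1/9; Abiodun (weight 1) → 2/9; Ngozi (weight 1/2) → 1/9; Zainab (weight 1) → 2/9; Lanre (weight 1) → 2/9; Chidinma (weight 1/2) → 1/9.
Uzoma is living and takes 1/9.
Abiodun is living and takes 2/9.
Ngozi is living and takes 1/9.
Zainab is living and takes 2/9.
Lanre is living and takes 2/9.
Chidinma predeceased; the 1/9 allotted to Chidinma's branch passes to Chidinma's issue by representation.
The 1/9 is divided into 2 equal shares of 1/18 among Jide, Ifeoma.
Jide is living and takes 1/18.
Ifeoma is living and takes 1/18.

Abiodun 2/9; Ifeoma 1/18; Jide 1/18; Lanre 2/9; Ngozi 1/9; Uzoma 1/9; Zainab 2/9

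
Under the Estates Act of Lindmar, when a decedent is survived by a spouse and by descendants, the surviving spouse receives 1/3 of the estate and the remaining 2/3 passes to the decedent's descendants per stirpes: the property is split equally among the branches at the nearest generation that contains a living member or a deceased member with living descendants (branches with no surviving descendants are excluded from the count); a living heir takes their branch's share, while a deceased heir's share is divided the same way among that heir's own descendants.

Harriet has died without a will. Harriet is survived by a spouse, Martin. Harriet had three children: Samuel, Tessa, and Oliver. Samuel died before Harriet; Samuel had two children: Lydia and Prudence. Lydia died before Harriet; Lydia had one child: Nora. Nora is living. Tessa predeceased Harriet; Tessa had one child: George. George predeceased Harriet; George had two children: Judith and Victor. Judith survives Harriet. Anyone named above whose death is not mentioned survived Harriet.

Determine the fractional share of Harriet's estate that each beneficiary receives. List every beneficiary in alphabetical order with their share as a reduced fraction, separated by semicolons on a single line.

Judith 1/9; Martin 1/3; Nora 1/9; Oliver 2/9; Prudence 1/9; Victor 1/9

Martin, as surviving spouse, takes 1/3.
The remaining 2/3 passes to Harriet's descendants per stirpes.
The 2/3 is divided into 3 equal shares of 2/9 among Samuel, Tessa, Oliver.
Samuel predeceased; the 2/9 allotted to Samuel's branch passes to Samuel's issue by representation.
The 2/9 is divided into 2 equal shares of 1/9 among Lydia, Prudence.
Lydia predeceased; the 1/9 allotted to Lydia's branch passes to Lydia's issue by representation.
Nora is the sole taker at this level and receives the full 1/9.
Prudence is living and takes 1/9.
Tessa predeceased; the 2/9 allotted to Tessa's branch passes to Tessa's issue by representation.
George's line is the sole branch at this level, so the full 2/9 passes to George's issue by representation.
The 2/9 is divided into 2 equal shares of 1/9 among Judith, Victor.
Judith is living and takes 1/9.
Victor is living and takes 1/9.
Oliver is living and takes 2/9.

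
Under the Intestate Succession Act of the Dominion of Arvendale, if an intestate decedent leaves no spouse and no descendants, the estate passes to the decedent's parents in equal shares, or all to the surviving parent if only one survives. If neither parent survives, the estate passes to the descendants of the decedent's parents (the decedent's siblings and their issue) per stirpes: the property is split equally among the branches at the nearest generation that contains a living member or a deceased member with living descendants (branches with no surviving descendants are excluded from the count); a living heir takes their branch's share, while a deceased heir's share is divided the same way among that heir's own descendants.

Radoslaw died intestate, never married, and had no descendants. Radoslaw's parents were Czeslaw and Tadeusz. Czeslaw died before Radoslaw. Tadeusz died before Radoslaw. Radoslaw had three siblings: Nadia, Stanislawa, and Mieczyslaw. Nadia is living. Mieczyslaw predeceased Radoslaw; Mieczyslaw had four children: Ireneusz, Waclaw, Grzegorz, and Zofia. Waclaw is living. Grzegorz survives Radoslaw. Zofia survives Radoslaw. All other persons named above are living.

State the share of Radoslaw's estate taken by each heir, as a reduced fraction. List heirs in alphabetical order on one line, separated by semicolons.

Grzegorz 1/12; Ireneusz 1/12; Nadia 1/3; Stanislawa 1/3; Waclaw 1/12; Zofia 1/12

Neither parent survives and there are no descendants, so the estate passes to Radoslaw's siblings and their issue per stirpes.
The estate is divided into 3 equal shares of 1/3 among Nadia, Stanislawa, Mieczyslaw.
Nadia is living and takes 1/3.
Stanislawa is living and takes 1/3.
Mieczyslaw predeceased; the 1/3 allotted to Mieczyslaw's branch passes to Mieczyslaw's issue by representation.
The 1/3 is divided into 4 equal shares of 1/12 among Ireneusz, Waclaw, Grzegorz, Zofia.
Ireneusz is living and takes 1/12.
Waclaw is living and takes 1/12.
Grzegorz is living and takes 1/12.
Zofia is living and takes 1/12.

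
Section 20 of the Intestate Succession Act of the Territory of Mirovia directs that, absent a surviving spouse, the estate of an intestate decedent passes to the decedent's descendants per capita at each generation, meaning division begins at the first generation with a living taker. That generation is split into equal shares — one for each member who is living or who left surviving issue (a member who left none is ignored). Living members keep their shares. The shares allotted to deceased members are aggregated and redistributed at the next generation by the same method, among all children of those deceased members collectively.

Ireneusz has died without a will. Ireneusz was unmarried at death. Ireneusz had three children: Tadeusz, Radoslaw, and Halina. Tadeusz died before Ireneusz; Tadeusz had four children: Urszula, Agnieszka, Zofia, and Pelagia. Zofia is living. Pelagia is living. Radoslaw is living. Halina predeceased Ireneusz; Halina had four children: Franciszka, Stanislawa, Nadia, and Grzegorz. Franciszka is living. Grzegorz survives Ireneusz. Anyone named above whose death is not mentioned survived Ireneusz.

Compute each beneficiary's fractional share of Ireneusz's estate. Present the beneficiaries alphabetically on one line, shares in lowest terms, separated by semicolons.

There is no surviving spouse, so the entire estate passes to Ireneusz's descendants per capita at each generation.
At generation 1 (Tadeusz, Radoslaw, Halina) there are 3 shares of (1)/3 = 1/3 each.
Living: Radoslaw — each takes 1/3.
Deceased: Tadeusz and Halina. Their combined 2/3 is pooled and carried to generation 2.
At generation 2 (Urszula, Agnieszka, Zofia, Pelagia, Franciszka, Stanislawa, Nadia, Grzegorz) there are 8 shares of (2/3)/8 = 1/12 each.
Living: Urszula, Agnieszka, Zofia, Pelagia, Franciszka, Stanislawa, Nadia, and Grzegorz — each takes 1/12.

Agnieszka 1/12; Franciszka 1/12; Grzegorz 1/12; Nadia 1/12; Pelagia 1/12; Radoslaw 1/3; Stanislawa 1/12; Urszula 1/12; Zofia 1/12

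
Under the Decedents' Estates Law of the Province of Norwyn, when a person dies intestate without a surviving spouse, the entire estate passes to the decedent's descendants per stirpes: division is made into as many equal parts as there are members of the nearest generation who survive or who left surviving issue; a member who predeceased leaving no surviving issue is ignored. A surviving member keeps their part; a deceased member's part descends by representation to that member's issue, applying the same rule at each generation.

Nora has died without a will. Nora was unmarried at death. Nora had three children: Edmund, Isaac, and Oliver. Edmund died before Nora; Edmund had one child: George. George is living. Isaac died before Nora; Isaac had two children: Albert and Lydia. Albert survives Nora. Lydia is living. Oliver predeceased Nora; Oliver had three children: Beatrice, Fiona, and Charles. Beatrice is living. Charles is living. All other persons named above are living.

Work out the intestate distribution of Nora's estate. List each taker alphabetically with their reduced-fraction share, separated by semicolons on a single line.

Albert 1/6; Beatrice 1/9; Charles 1/9; Fiona 1/9; George 1/3; Lydia 1/6

There is no surviving spouse, so the entire estate passes to Nora's descendants per stirpes.
The estate is divided into 3 equal shares of 1/3 among Edmund, Isaac, Oliver.
Edmund predeceased; the 1/3 allotted to Edmund's branch passes to Edmund's issue by representation.
George is the sole taker at this level and receives the full 1/3.
Isaac predeceased; the 1/3 allotted to Isaac's branch passes to Isaac's issue by representation.
The 1/3 is divided into 2 equal shares of 1/6 among Albert, Lydia.
Albert is living and takes 1/6.
Lydia is living and takes 1/6.
Oliver predeceased; the 1/3 allotted to Oliver's branch passes to Oliver's issue by representation.
The 1/3 is divided into 3 equal shares of 1/9 among Beatrice, Fiona, Charles.
Beatrice is living and takes 1/9.
Fiona is living and takes 1/9.
Charles is living and takes 1/9.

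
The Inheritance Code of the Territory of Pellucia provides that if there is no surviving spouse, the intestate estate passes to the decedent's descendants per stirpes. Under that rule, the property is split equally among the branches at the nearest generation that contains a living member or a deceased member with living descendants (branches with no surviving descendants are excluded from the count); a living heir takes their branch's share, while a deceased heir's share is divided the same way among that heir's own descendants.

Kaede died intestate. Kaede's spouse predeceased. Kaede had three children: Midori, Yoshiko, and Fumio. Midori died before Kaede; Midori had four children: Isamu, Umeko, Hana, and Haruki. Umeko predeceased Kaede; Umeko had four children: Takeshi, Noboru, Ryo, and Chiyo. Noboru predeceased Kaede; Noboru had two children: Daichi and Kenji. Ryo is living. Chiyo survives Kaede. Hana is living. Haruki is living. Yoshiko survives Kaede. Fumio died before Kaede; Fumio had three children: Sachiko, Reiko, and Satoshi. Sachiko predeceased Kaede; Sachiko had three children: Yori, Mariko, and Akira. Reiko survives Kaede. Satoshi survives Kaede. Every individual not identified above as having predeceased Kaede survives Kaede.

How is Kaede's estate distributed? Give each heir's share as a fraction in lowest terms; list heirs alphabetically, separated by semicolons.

Akira 1/27; Chiyo 1/48; Daichi 1/96; Hana 1/12; Haruki 1/12; Isamu 1/12; Kenji 1/96; Mariko 1/27; Reiko 1/9; Ryo 1/48; Satoshi 1/9; Takeshi 1/48; Yori 1/27; Yoshiko 1/3

There is no surviving spouse, so the entire estate passes to Kaede's descendants per stirpes.
The estate is divided into 3 equal shares of 1/3 among Midori, Yoshiko, Fumio.
Midori predeceased; the 1/3 allotted to Midori's branch passes to Midori's issue by representation.
The 1/3 is divided into 4 equal shares of 1/12 among Isamu, Umeko, Hana, Haruki.
Isamu is living and takes 1/12.
Umeko predeceased; the 1/12 allotted to Umeko's branch passes to Umeko's issue by representation.
The 1/12 is divided into 4 equal shares of 1/48 among Takeshi, Noboru, Ryo, Chiyo.
Takeshi is living and takes 1/48.
Noboru predeceased; the 1/48 allotted to Noboru's branch passes to Noboru's issue by representation.
The 1/48 is divided into 2 equal shares of 1/96 among Daichi, Kenji.
Daichi is living and takes 1/96.
Kenji is living and takes 1/96.
Ryo is living and takes 1/48.
Chiyo is living and takes 1/48.
Hana is living and takes 1/12.
Haruki is living and takes 1/12.
Yoshiko is living and takes 1/3.
Fumio predeceased; the 1/3 allotted to Fumio's branch passes to Fumio's issue by representation.
The 1/3 is divided into 3 equal shares of 1/9 among Sachiko, Reiko, Satoshi.
Sachiko predeceased; the 1/9 allotted to Sachiko's branch passes to Sachiko's issue by representation.
The 1/9 is divided into 3 equal shares of 1/27 among Yori, Mariko, Akira.
Yori is living and takes 1/27.
Mariko is living and takes 1/27.
Akira is living and takes 1/27.
Reiko is living and takes 1/9.
Satoshi is living and takes 1/9.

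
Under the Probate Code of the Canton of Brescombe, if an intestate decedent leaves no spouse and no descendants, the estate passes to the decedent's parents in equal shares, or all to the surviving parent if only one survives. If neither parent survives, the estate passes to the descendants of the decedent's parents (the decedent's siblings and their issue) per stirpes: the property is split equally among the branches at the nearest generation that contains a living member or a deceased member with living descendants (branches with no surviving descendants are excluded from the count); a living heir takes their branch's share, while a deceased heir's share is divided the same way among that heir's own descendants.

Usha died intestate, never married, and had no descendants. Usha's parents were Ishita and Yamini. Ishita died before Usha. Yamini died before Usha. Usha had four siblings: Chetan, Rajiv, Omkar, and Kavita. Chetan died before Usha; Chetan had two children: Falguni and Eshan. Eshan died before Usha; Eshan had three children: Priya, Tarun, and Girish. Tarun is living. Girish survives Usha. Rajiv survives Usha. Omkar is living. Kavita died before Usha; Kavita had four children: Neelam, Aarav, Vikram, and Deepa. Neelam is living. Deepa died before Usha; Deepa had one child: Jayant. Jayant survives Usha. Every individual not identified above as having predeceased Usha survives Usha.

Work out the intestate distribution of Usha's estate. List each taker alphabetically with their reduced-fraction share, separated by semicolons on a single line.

Neither parent survives and there are no descendants, so the estate passes to Usha's siblings and their issue per stirpes.
The estate is divided into 4 equal shares of 1/4 among Chetan, Rajiv, Omkar, Kavita.
Chetan predeceased; the 1/4 allotted to Chetan's branch passes to Chetan's issue by representation.
The 1/4 is divided into 2 equal shares of 1/8 among Falguni, Eshan.
Falguni is living and takes 1/8.
Eshan predeceased; the 1/8 allotted to Eshan's branch passes to Eshan's issue by representation.
The 1/8 is divided into 3 equal shares of 1/24 among Priya, Tarun, Girish.
Priya is living and takes 1/24.
Tarun is living and takes 1/24.
Girish is living and takes 1/24.
Rajiv is living and takes 1/4.
Omkar is living and takes 1/4.
Kavita predeceased; the 1/4 allotted to Kavita's branch passes to Kavita's issue by representation.
The 1/4 is divided into 4 equal shares of 1/16 among Neelam, Aarav, Vikram, Deepa.
Neelam is living and takes 1/16.
Aarav is living and takes 1/16.
Vikram is living and takes 1/16.
Deepa predeceased; the 1/16 allotted to Deepa's branch passes to Deepa's issue by representation.
Jayant is the sole taker at this level and receives the full 1/16.

Aarav 1/16; Falguni 1/8; Girish 1/24; Jayant 1/16; Neelam 1/16; Omkar 1/4; Priya 1/24; Rajiv 1/4; Tarun 1/24; Vikram 1/16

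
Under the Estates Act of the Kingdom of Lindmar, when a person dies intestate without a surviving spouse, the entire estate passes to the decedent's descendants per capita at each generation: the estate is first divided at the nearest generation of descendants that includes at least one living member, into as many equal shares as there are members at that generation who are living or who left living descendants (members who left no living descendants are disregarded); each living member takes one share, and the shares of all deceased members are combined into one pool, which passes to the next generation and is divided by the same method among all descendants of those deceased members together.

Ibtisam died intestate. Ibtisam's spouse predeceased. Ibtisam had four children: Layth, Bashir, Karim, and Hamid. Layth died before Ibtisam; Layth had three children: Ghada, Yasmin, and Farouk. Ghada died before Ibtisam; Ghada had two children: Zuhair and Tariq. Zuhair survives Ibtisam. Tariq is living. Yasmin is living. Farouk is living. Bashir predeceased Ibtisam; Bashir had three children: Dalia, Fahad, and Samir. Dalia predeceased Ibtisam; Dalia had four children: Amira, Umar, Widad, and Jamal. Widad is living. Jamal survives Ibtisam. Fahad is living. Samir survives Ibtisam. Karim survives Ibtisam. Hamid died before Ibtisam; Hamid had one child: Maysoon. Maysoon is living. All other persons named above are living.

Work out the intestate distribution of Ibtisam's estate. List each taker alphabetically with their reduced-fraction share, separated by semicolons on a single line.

Amira 1/28; Fahad 3/28; Farouk 3/28; Jamal 1/28; Karim 1/4; Maysoon 3/28; Samir 3/28; Tariq 1/28; Umar 1/28; Widad 1/28; Yasmin 3/28; Zuhair 1/28

There is no surviving spouse, so the entire estate passes to Ibtisam's descendants per capita at each generation.
At generation 1 (Layth, Bashir, Karim, Hamid) there are 4 shares of (1)/4 = 1/4 each.
Living: Karim — each takes 1/4.
Deceased: Layth, Bashir, and Hamid. Their combined 3/4 is pooled and carried to generation 2.
At generation 2 (Ghada, Yasmin, Farouk, Dalia, Fahad, Samir, Maysoon) there are 7 shares of (3/4)/7 = 3/28 each.
Living: Yasmin, Farouk, Fahad, Samir, and Maysoon — each takes 3/28.
Deceased: Ghada and Dalia. Their combined 3/14 is pooled and carried to generation 3.
At generation 3 (Zuhair, Tariq, Amira, Umar, Widad, Jamal) there are 6 shares of (3/14)/6 = 1/28 each.
Living: Zuhair, Tariq, Amira, Umar, Widad, and Jamal — each takes 1/28.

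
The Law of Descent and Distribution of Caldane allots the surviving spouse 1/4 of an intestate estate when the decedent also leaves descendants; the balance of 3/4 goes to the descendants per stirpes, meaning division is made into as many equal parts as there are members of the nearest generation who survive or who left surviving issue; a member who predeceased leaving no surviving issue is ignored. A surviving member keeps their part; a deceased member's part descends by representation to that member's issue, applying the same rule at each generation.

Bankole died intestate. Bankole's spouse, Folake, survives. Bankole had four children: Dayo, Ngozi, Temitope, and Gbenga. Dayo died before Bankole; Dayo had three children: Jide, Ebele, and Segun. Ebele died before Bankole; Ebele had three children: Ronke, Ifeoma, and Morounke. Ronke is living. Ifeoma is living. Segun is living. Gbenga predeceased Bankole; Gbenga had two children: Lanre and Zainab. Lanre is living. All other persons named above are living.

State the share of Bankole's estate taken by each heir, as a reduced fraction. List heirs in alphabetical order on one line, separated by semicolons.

Folake, as surviving spouse, takes 1/4.
The remaining 3/4 passes to Bankole's descendants per stirpes.
The 3/4 is divided into 4 equal shares of 3/16 among Dayo, Ngozi, Temitope, Gbenga.
Dayo predeceased; the 3/16 allotted to Dayo's branch passes to Dayo's issue by representation.
The 3/16 is divided into 3 equal shares of 1/16 among Jide, Ebele, Segun.
Jide is living and takes 1/16.
Ebele predeceased; the 1/16 allotted to Ebele's branch passes to Ebele's issue by representation.
The 1/16 is divided into 3 equal shares of 1/48 among Ronke, Ifeoma, Morounke.
Ronke is living and takes 1/48.
Ifeoma is living and takes 1/48.
Morounke is living and takes 1/48.
Segun is living and takes 1/16.
Ngozi is living and takes 3/16.
Temitope is living and takes 3/16.
Gbenga predeceased; the 3/16 allotted to Gbenga's branch passes to Gbenga's issue by representation.
The 3/16 is divided into 2 equal shares of 3/32 among Lanre, Zainab.
Lanre is living and takes 3/32.
Zainab is living and takes 3/32.

Folake 1/4; Ifeoma 1/48; Jide 1/16; Lanre 3/32; Morounke 1/48; Ngozi 3/16; Ronke 1/48; Segun 1/16; Temitope 3/16; Zainab 3/32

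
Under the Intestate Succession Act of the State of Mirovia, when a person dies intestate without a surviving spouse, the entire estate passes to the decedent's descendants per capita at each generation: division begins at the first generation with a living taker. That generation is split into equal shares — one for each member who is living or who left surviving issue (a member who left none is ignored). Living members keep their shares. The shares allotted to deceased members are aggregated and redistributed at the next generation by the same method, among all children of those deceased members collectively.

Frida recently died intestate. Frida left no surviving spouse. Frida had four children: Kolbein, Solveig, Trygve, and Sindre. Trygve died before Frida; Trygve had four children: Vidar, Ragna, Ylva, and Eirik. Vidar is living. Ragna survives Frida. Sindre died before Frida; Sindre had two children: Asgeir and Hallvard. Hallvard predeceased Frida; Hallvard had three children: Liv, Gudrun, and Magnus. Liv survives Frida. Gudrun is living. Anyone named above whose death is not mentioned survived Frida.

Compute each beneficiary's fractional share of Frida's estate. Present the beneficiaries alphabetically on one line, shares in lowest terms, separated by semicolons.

There is no surviving spouse, so the entire estate passes to Frida's descendants per capita at each generation.
At generation 1 (Kolbein, Solveig, Trygve, Sindre) there are 4 shares of (1)/4 = 1/4 each.
Living: Kolbein and Solveig — each takes 1/4.
Deceased: Trygve and Sindre. Their combined 1/2 is pooled and carried to generation 2.
At generation 2 (Vidar, Ragna, Ylva, Eirik, Asgeir, Hallvard) there are 6 shares of (1/2)/6 = 1/12 each.
Living: Vidar, Ragna, Ylva, Eirik, and Asgeir — each takes 1/12.
Deceased: Hallvard. That 1/12 share is carried to generation 3.
At generation 3 (Liv, Gudrun, Magnus) there are 3 shares of (1/12)/3 = 1/36 each.
Living: Liv, Gudrun, and Magnus — each takes 1/36.

Asgeir 1/12; Eirik 1/12; Gudrun 1/36; Kolbein 1/4; Liv 1/36; Magnus 1/36; Ragna 1/12; Solveig 1/4; Vidar 1/12; Ylva 1/12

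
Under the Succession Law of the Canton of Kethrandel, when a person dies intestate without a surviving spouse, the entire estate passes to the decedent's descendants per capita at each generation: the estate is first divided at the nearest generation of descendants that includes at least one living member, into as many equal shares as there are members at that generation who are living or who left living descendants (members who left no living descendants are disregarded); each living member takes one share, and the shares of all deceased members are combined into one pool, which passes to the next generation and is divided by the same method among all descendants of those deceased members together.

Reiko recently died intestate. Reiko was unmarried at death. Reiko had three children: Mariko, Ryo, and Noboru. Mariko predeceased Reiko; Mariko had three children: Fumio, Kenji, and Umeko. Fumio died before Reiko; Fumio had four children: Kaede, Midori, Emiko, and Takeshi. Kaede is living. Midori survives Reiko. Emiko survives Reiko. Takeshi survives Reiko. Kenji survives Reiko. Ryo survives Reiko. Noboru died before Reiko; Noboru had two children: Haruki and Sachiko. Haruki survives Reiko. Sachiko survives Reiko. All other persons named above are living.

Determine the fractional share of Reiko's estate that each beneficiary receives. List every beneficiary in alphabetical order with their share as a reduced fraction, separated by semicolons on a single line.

There is no surviving spouse, so the entire estate passes to Reiko's descendants per capita at each generation.
At generation 1 (Mariko, Ryo, Noboru) there are 3 shares of (1)/3 = 1/3 each.
Living: Ryo — each takes 1/3.
Deceased: Mariko and Noboru. Their combined 2/3 is pooled and carried to generation 2.
At generation 2 (Fumio, Kenji, Umeko, Haruki, Sachiko) there are 5 shares of (2/3)/5 = 2/15 each.
Living: Kenji, Umeko, Haruki, and Sachiko — each takes 2/15.
Deceased: Fumio. That 2/15 share is carried to generation 3.
At generation 3 (Kaede, Midori, Emiko, Takeshi) there are 4 shares of (2/15)/4 = 1/30 each.
Living: Kaede, Midori, Emiko, and Takeshi — each takes 1/30.

Emiko 1/30; Haruki 2/15; Kaede 1/30; Kenji 2/15; Midori 1/30; Ryo 1/3; Sachiko 2/15; Takeshi 1/30; Umeko 2/15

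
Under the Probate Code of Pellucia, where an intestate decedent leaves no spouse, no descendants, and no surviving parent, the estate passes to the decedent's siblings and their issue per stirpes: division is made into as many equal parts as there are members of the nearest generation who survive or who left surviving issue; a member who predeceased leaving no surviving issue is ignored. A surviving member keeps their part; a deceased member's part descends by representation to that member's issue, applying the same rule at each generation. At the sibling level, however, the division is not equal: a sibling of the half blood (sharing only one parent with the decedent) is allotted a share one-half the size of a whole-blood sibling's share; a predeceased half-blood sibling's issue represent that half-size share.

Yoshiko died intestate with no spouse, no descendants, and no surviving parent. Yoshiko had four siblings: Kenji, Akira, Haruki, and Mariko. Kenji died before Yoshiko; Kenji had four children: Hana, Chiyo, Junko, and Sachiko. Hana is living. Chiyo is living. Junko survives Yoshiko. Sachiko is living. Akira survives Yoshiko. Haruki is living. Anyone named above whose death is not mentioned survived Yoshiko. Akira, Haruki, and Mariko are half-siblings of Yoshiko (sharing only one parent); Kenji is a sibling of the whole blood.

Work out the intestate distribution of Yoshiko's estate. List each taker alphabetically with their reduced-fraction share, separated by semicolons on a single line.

No spouse, descendants, or parent survives, so the estate passes to Yoshiko's siblings per stirpes.
Half-blood siblings count for one-half the weight of whole-blood siblings at the initial division.
Dividing 1 in proportion to weights (total weight 5/2): Kenji (weight 1) → 2/5; Akira (weight 1/2) → 1/5; Haruki (weight 1/2) → 1/5; Mariko (weight 1/2) → 1/5.
Kenji predeceased; the 2/5 allotted to Kenji's branch passes to Kenji's issue by representation.
The 2/5 is divided into 4 equal shares of 1/10 among Hana, Chiyo, Junko, Sachiko.
Hana is living and takes 1/10.
Chiyo is living and takes 1/10.
Junko is living and takes 1/10.
Sachiko is living and takes 1/10.
Akira is living and takes 1/5.
Haruki is living and takes 1/5.
Mariko is living and takes 1/5.

Akira 1/5; Chiyo 1/10; Hana 1/10; Haruki 1/5; Junko 1/10; Mariko 1/5; Sachiko 1/10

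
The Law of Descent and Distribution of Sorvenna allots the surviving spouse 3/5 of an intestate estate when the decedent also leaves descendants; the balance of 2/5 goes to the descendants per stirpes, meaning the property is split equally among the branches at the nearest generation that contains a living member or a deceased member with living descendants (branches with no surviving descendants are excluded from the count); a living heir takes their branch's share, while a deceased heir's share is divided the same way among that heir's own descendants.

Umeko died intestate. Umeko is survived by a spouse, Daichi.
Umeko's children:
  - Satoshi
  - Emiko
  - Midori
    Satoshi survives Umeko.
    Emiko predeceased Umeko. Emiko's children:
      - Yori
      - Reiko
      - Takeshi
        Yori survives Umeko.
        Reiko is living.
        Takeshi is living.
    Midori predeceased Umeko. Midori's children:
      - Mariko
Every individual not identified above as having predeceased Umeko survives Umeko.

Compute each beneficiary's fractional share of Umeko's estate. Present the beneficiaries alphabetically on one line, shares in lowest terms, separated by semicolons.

Daichi, as surviving spouse, takes 3/5.
The remaining 2/5 passes to Umeko's descendants per stirpes.
The 2/5 is divided into 3 equal shares of 2/15 among Satoshi, Emiko, Midori.
Satoshi is living and takes 2/15.
Emiko predeceased; the 2/15 allotted to Emiko's branch passes to Emiko's issue by representation.
The 2/15 is divided into 3 equal shares of 2/45 among Yori, Reiko, Takeshi.
Yori is living and takes 2/45.
Reiko is living and takes 2/45.
Takeshi is living and takes 2/45.
Midori predeceased; the 2/15 allotted to Midori's branch passes to Midori's issue by representation.
Mariko is the sole taker at this level and receives the full 2/15.

Daichi 3/5; Mariko 2/15; Reiko 2/45; Satoshi 2/15; Takeshi 2/45; Yori 2/45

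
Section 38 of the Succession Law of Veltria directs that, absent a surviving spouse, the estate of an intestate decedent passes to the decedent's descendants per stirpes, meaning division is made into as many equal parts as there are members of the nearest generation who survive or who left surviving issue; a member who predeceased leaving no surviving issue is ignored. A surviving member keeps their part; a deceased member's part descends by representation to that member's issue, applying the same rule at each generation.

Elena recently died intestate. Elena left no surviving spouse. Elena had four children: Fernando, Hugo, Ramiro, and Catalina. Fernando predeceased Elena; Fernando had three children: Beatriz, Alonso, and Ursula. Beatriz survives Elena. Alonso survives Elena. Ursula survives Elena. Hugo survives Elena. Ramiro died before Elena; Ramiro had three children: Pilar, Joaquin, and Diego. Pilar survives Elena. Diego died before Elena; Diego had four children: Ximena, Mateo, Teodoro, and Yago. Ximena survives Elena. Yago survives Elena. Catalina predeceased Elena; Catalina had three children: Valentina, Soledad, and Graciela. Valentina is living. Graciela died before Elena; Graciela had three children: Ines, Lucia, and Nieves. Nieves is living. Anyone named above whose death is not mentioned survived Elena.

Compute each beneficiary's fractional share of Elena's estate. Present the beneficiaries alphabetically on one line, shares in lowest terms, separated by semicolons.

Alonso 1/12; Beatriz 1/12; Hugo 1/4; Ines 1/36; Joaquin 1/12; Lucia 1/36; Mateo 1/48; Nieves 1/36; Pilar 1/12; Soledad 1/12; Teodoro 1/48; Ursula 1/12; Valentina 1/12; Ximena 1/48; Yago 1/48

There is no surviving spouse, so the entire estate passes to Elena's descendants per stirpes.
The estate is divided into 4 equal shares of 1/4 among Fernando, Hugo, Ramiro, Catalina.
Fernando predeceased; the 1/4 allotted to Fernando's branch passes to Fernando's issue by representation.
The 1/4 is divided into 3 equal shares of 1/12 among Beatriz, Alonso, Ursula.
Beatriz is living and takes 1/12.
Alonso is living and takes 1/12.
Ursula is living and takes 1/12.
Hugo is living and takes 1/4.
Ramiro predeceased; the 1/4 allotted to Ramiro's branch passes to Ramiro's issue by representation.
The 1/4 is divided into 3 equal shares of 1/12 among Pilar, Joaquin, Diego.
Pilar is living and takes 1/12.
Joaquin is living and takes 1/12.
Diego predeceased; the 1/12 allotted to Diego's branch passes to Diego's issue by representation.
The 1/12 is divided into 4 equal shares of 1/48 among Ximena, Mateo, Teodoro, Yago.
Ximena is living and takes 1/48.
Mateo is living and takes 1/48.
Teodoro is living and takes 1/48.
Yago is living and takes 1/48.
Catalina predeceased; the 1/4 allotted to Catalina's branch passes to Catalina's issue by representation.
The 1/4 is divided into 3 equal shares of 1/12 among Valentina, Soledad, Graciela.
Valentina is living and takes 1/12.
Soledad is living and takes 1/12.
Graciela predeceased; the 1/12 allotted to Graciela's branch passes to Graciela's issue by representation.
The 1/12 is divided into 3 equal shares of 1/36 among Ines, Lucia, Nieves.
Ines is living and takes 1/36.
Lucia is living and takes 1/36.
Nieves is living and takes 1/36.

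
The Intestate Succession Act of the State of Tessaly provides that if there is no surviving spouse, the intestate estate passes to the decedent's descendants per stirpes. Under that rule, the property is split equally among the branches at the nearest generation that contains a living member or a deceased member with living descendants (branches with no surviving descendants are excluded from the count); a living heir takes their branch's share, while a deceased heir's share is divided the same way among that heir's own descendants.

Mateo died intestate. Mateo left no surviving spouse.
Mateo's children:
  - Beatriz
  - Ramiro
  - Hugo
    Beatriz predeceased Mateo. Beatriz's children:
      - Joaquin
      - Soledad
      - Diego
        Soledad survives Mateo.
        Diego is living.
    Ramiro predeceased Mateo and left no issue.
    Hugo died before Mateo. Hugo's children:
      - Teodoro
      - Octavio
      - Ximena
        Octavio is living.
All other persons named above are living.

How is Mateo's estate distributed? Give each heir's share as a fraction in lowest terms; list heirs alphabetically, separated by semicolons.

Diego 1/6; Joaquin 1/6; Octavio 1/6; Soledad 1/6; Teodoro 1/6; Ximena 1/6

There is no surviving spouse, so the entire estate passes to Mateo's descendants per stirpes.
Ramiro left no surviving issue, so that branch lapses and is disregarded.
The estate is divided into 2 equal shares of 1/2 among Beatriz, Hugo.
Beatriz predeceased; the 1/2 allotted to Beatriz's branch passes to Beatriz's issue by representation.
The 1/2 is divided into 3 equal shares of 1/6 among Joaquin, Soledad, Diego.
Joaquin is living and takes 1/6.
Soledad is living and takes 1/6.
Diego is living and takes 1/6.
Hugo predeceased; the 1/2 allotted to Hugo's branch passes to Hugo's issue by representation.
The 1/2 is divided into 3 equal shares of 1/6 among Teodoro, Octavio, Ximena.
Teodoro is living and takes 1/6.
Octavio is living and takes 1/6.
Ximena is living and takes 1/6.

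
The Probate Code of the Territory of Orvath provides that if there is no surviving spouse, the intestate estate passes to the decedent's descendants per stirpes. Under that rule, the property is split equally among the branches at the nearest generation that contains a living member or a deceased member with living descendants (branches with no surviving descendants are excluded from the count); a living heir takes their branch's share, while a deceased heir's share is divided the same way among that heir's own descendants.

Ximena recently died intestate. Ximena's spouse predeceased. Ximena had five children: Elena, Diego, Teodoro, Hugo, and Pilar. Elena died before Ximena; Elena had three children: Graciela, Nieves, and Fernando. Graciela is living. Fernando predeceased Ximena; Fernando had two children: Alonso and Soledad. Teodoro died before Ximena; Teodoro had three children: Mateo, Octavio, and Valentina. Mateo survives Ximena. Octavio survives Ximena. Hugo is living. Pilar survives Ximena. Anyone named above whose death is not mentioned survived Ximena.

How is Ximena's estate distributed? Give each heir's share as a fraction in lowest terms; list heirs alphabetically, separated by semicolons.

There is no surviving spouse, so the entire estate passes to Ximena's descendants per stirpes.
The estate is divided into 5 equal shares of 1/5 among Elena, Diego, Teodoro, Hugo, Pilar.
Elena predeceased; the 1/5 allotted to Elena's branch passes to Elena's issue by representation.
The 1/5 is divided into 3 equal shares of 1/15 among Graciela, Nieves, Fernando.
Graciela is living and takes 1/15.
Nieves is living and takes 1/15.
Fernando predeceased; the 1/15 allotted to Fernando's branch passes to Fernando's issue by representation.
The 1/15 is divided into 2 equal shares of 1/30 among Alonso, Soledad.
Alonso is living and takes 1/30.
Soledad is living and takes 1/30.
Diego is living and takes 1/5.
Teodoro predeceased; the 1/5 allotted to Teodoro's branch passes to Teodoro's issue by representation.
The 1/5 is divided into 3 equal shares of 1/15 among Mateo, Octavio, Valentina.
Mateo is living and takes 1/15.
Octavio is living and takes 1/15.
Valentina is living and takes 1/15.
Hugo is living and takes 1/5.
Pilar is living and takes 1/5.

Alonso 1/30; Diego 1/5; Graciela 1/15; Hugo 1/5; Mateo 1/15; Nieves 1/15; Octavio 1/15; Pilar 1/5; Soledad 1/30; Valentina 1/15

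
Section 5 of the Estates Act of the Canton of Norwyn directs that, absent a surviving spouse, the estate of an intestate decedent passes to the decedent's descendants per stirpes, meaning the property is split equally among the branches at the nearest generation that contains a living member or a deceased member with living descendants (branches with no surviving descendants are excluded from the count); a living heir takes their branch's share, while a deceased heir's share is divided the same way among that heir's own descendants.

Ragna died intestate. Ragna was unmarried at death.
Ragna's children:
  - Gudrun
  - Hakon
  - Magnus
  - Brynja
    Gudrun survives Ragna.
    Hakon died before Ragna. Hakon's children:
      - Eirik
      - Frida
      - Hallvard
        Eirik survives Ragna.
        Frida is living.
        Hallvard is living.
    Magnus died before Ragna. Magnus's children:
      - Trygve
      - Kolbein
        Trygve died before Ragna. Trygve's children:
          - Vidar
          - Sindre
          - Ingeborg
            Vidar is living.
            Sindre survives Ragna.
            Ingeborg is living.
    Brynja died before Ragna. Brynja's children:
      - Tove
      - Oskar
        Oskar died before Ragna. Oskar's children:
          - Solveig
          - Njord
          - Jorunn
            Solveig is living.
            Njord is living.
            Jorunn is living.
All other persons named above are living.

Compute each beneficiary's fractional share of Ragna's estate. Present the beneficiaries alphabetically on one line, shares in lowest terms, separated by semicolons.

Eirik 1/12; Frida 1/12; Gudrun 1/4; Hallvard 1/12; Ingeborg 1/24; Jorunn 1/24; Kolbein 1/8; Njord 1/24; Sindre 1/24; Solveig 1/24; Tove 1/8; Vidar 1/24

There is no surviving spouse, so the entire estate passes to Ragna's descendants per stirpes.
The estate is divided into 4 equal shares of 1/4 among Gudrun, Hakon, Magnus, Brynja.
Gudrun is living and takes 1/4.
Hakon predeceased; the 1/4 allotted to Hakon's branch passes to Hakon's issue by representation.
The 1/4 is divided into 3 equal shares of 1/12 among Eirik, Frida, Hallvard.
Eirik is living and takes 1/12.
Frida is living and takes 1/12.
Hallvard is living and takes 1/12.
Magnus predeceased; the 1/4 allotted to Magnus's branch passes to Magnus's issue by representation.
The 1/4 is divided into 2 equal shares of 1/8 among Trygve, Kolbein.
Trygve predeceased; the 1/8 allotted to Trygve's branch passes to Trygve's issue by representation.
The 1/8 is divided into 3 equal shares of 1/24 among Vidar, Sindre, Ingeborg.
Vidar is living and takes 1/24.
Sindre is living and takes 1/24.
Ingeborg is living and takes 1/24.
Kolbein is living and takes 1/8.
Brynja predeceased; the 1/4 allotted to Brynja's branch passes to Brynja's issue by representation.
The 1/4 is divided into 2 equal shares of 1/8 among Tove, Oskar.
Tove is living and takes 1/8.
Oskar predeceased; the 1/8 allotted to Oskar's branch passes to Oskar's issue by representation.
The 1/8 is divided into 3 equal shares of 1/24 among Solveig, Njord, Jorunn.
Solveig is living and takes 1/24.
Njord is living and takes 1/24.
Jorunn is living and takes 1/24.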